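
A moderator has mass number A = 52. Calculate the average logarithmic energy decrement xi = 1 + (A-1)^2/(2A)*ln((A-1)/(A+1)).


xi = 1 + (A-1)^2/(2A) * ln((A-1)/(A+1))
xi = 1 + (52-1)^2/(2*52) * ln((52-1)/(52 +1))
xi = 0.037973

0.037973


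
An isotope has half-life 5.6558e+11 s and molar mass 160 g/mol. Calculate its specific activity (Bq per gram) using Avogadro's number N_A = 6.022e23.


lambda = ln(2) / t_half = ln(2) / 5.6558e+11 = 1.225551e-12 /s
SA = lambda * N_A / M
SA = 1.225551e-12 * 6.022e23 / 160
SA = 4.6127e+09 Bq/g

4.6127e+09


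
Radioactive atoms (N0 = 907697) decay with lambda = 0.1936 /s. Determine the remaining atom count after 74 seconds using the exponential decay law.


N = N0 * exp(-lambda * t)
N = 907697 * exp(-0.1936 * 74)
N = 0.54458

0.54458


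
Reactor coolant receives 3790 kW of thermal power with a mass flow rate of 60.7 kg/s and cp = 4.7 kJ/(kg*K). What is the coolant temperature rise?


dT = Q / (m_dot * cp)
dT = 3790 / (60.7 * 4.7)
dT = 13.285 C

13.285


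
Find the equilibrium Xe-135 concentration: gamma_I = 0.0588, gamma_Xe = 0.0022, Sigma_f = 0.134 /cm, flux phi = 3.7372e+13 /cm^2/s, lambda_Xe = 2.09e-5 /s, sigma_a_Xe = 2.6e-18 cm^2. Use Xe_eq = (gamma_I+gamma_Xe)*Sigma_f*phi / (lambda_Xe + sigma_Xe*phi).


Xe_eq = (gamma_I + gamma_Xe) * Sigma_f * phi / (lambda_Xe + sigma_Xe * phi)
Numerator = (0.0588 + 0.0022) * 0.134 * 3.7372e+13 = 3.054787e+11
Denominator = 2.09e-5 + 2.6e-18 * 3.7372e+13 = 1.180672e-04
Xe_eq = 3.054787e+11 / 1.180672e-04 = 2.5873e+15 /cm^3

2.5873e+15


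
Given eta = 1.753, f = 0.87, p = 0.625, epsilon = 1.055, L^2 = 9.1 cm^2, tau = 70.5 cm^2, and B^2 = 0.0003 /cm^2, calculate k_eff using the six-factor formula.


k_inf = eta*f*p*eps = 1.753*0.87*0.625*1.055 = 1.005619
P_TNL = 1/(1 + L^2*B^2) = 1/(1 + 9.1*0.0003) = 0.9972774
P_FNL = exp(-B^2*tau) = exp(-0.0003*70.5) = 0.9790721
k_eff = k_inf * P_TNL * P_FNL = 1.005619 * 0.9972774 * 0.9790721
k_eff = 0.98189

0.98189


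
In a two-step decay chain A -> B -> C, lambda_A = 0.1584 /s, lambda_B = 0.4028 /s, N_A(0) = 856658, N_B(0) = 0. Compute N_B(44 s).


N_B(t) = lambda_A * N_A0 / (lambda_B - lambda_A) * [exp(-lambda_A*t) - exp(-lambda_B*t)]
exp(-0.1584*44) = 9.400288e-04; exp(-0.4028*44) = 2.008686e-08
N_B = 0.1584 * 856658 / (0.4028 - 0.1584) * (9.400288e-04 - 2.008686e-08)
N_B = 521.91

521.91


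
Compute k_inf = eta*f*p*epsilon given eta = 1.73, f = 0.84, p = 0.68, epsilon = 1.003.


k_inf = eta * f * p * epsilon
k_inf = 1.73 * 0.84 * 0.68 * 1.003
k_inf = 0.99114

0.99114


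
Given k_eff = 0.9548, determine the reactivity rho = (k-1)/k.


rho = (k_eff - 1) / k_eff
rho = (0.9548 - 1) / 0.9548
rho = -0.047340

-0.047340


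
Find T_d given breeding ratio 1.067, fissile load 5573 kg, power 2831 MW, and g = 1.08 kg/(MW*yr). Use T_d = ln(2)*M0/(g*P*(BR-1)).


Breeding gain G = BR - 1 = 1.067 - 1 = 0.067
Fissile production rate = g * P * G = 1.08 * 2831 * 0.067 = 204.85116 kg/yr
T_d = ln(2) * M0 / (g * P * G)
T_d = ln(2) * 5573 / 204.85116 = 18.857 yr

18.857


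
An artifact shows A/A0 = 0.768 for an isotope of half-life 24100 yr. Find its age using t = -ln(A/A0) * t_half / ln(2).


lambda = ln(2) / t_half = ln(2) / 24100 = 2.876129e-05 /yr
t = -ln(A/A0) / lambda
t = -ln(0.768) / 2.876129e-05
t = 9177.8 yr

9177.8


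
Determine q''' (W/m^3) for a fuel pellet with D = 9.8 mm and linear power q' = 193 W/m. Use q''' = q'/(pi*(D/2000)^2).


r = D / 2 / 1000 = 9.8 / 2 / 1000 = 0.0049 m
q''' = q' / (pi * r^2)
q''' = 193 / (pi * 0.0049^2)
q''' = 2.5587e+06 W/m^3

2.5587e+06


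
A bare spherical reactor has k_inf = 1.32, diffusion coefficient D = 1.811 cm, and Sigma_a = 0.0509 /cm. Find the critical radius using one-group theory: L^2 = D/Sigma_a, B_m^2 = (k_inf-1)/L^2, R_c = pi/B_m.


L^2 = D / Sigma_a = 1.811 / 0.0509 = 35.57957 cm^2
B_m^2 = (k_inf - 1) / L^2 = (1.32 - 1) / 35.57957 = 0.008993925 /cm^2
For a bare sphere: B_g = pi/R, so R_c = pi / sqrt(B_m^2)
R_c = pi / sqrt(0.008993925) = 33.126 cm

33.126


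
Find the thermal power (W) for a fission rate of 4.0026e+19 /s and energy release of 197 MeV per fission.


P = fission_rate * E_MeV * 1.602e-13
P = 4.0026e+19 * 197 * 1.602e-13
P = 1.2632e+09 W

1.2632e+09


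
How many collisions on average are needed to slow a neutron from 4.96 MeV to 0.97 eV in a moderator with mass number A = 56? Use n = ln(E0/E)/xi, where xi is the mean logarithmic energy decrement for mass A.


xi = 1 + (A-1)^2/(2A)*ln((A-1)/(A+1)) = 0.03529286 (for A = 56)
n = ln(E0/E) / xi
n = ln(4.96e6 / 0.97) / 0.03529286
n = ln(5.113402e+06) / 0.03529286 = 437.69

437.69


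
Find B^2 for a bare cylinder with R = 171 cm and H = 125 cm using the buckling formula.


B^2 = (2.405/R)^2 + (pi/H)^2
B^2 = (2.405/171)^2 + (pi/125)^2
B^2 = 8.2946e-04 /cm^2

8.2946e-04


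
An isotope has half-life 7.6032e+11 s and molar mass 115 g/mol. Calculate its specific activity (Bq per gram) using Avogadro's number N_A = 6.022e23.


lambda = ln(2) / t_half = ln(2) / 7.6032e+11 = 9.116519e-13 /s
SA = lambda * N_A / M
SA = 9.116519e-13 * 6.022e23 / 115
SA = 4.7739e+09 Bq/g

4.7739e+09


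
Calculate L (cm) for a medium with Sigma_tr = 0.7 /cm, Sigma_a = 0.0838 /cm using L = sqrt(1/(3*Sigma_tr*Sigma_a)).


D = 1 / (3 * Sigma_tr) = 1 / (3 * 0.7) = 0.4761905 cm
L = sqrt(D / Sigma_a)
L = sqrt(0.4761905 / 0.0838)
L = 2.3838 cm

2.3838


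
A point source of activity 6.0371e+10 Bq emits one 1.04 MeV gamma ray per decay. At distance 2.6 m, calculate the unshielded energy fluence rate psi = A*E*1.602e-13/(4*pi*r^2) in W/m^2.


psi = A * E * 1.602e-13 / (4*pi*r^2)
psi = 6.0371e+10 * 1.04 * 1.602e-13 / (4*pi*2.6^2)
psi = 1.1840e-04 W/m^2

1.1840e-04


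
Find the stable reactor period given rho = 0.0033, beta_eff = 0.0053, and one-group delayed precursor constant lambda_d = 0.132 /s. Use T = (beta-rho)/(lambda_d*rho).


T = (beta - rho) / (lambda_d * rho)
T = (0.0053 - 0.0033) / (0.132 * 0.0033)
T = 4.5914 s

4.5914


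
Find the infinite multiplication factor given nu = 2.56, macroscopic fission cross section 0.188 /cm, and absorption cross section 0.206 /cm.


k_inf = nu * Sigma_f / Sigma_a
k_inf = 2.56 * 0.188 / 0.206
k_inf = 2.3363

2.3363


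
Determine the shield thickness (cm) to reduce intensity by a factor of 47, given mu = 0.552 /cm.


x = ln(factor) / mu
x = ln(47) / 0.552
x = 6.9749 cm

6.9749


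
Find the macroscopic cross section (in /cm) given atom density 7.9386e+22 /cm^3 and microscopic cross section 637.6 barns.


Sigma = N * sigma_barns * 1e-24
Sigma = 7.9386e+22 * 637.6 * 1e-24
Sigma = 50.617 /cm

50.617


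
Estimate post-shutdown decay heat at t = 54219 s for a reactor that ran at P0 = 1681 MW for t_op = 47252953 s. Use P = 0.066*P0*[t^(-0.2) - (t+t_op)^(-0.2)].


P/P0 = 0.066 * [t^(-0.2) - (t + t_op)^(-0.2)]
P/P0 = 0.066 * [54219^(-0.2) - (54219 + 47252953)^(-0.2)]
P/P0 = 0.066 * [0.1130237 - 0.02917525] = 0.005533998
P = 1681 * 0.005533998 = 9.3027 MW

9.3027


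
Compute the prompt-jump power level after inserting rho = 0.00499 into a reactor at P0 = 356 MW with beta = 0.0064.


P1/P0 = beta / (beta - rho)
P1/P0 = 0.0064 / (0.0064 - 0.00499) = 4.539007
P1 = 356 * 4.539007 = 1615.9 MW

1615.9


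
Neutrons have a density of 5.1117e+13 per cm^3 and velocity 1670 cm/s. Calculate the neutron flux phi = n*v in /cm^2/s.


phi = n * v
phi = 5.1117e+13 * 1670
phi = 8.5365e+16 /cm^2/s

8.5365e+16


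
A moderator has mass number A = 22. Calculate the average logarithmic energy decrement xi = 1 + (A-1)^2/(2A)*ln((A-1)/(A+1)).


xi = 1 + (A-1)^2/(2A) * ln((A-1)/(A+1))
xi = 1 + (22-1)^2/(2*22) * ln((22-1)/(22 +1))
xi = 0.088215

0.088215


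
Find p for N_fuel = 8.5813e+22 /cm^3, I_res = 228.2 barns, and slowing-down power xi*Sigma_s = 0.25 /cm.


p = exp(-N * I * 1e-24 / (xi*Sigma_s))
p = exp(-8.5813e+22 * 228.2 * 1e-24 / 0.25)
p = 9.5867e-35

9.5867e-35


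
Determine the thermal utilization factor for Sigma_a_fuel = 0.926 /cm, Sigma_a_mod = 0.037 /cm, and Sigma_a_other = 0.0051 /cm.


f = Sigma_a_fuel / (Sigma_a_fuel + Sigma_a_mod + Sigma_a_other)
f = 0.926 / (0.926 + 0.037 + 0.0051)
f = 0.95651

0.95651


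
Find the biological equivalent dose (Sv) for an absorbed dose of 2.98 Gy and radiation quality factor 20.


H = D * Q
H = 2.98 * 20
H = 59.600 Sv

59.600


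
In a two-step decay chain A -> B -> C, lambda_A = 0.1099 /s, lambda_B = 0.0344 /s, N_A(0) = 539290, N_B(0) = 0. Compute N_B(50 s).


N_B(t) = lambda_A * N_A0 / (lambda_B - lambda_A) * [exp(-lambda_A*t) - exp(-lambda_B*t)]
exp(-0.1099*50) = 0.004107256; exp(-0.0344*50) = 0.1790661
N_B = 0.1099 * 539290 / (0.0344 - 0.1099) * (0.004107256 - 0.1790661)
N_B = 137344

137344


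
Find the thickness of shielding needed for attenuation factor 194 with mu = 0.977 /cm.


x = ln(factor) / mu
x = ln(194) / 0.977
x = 5.3919 cm

5.3919


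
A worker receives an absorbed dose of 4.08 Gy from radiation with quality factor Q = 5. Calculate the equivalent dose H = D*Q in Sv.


H = D * Q
H = 4.08 * 5
H = 20.400 Sv

20.400


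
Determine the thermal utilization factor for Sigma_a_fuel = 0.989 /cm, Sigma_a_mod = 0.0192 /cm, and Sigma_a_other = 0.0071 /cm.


f = Sigma_a_fuel / (Sigma_a_fuel + Sigma_a_mod + Sigma_a_other)
f = 0.989 / (0.989 + 0.0192 + 0.0071)
f = 0.97410

0.97410


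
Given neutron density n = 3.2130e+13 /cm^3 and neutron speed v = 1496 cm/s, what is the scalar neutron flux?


phi = n * v
phi = 3.2130e+13 * 1496
phi = 4.8066e+16 /cm^2/s

4.8066e+16


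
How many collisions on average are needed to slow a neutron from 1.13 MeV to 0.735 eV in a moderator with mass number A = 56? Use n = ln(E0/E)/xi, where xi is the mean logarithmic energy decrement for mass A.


xi = 1 + (A-1)^2/(2A)*ln((A-1)/(A+1)) = 0.03529286 (for A = 56)
n = ln(E0/E) / xi
n = ln(1.13e6 / 0.735) / 0.03529286
n = ln(1.537415e+06) / 0.03529286 = 403.64

403.64


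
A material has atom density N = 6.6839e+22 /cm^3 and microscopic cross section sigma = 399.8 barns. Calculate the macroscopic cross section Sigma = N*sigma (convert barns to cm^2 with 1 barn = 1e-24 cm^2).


Sigma = N * sigma_barns * 1e-24
Sigma = 6.6839e+22 * 399.8 * 1e-24
Sigma = 26.722 /cm

26.722


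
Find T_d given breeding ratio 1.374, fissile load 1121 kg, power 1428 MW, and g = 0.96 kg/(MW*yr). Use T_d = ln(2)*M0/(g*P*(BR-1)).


Breeding gain G = BR - 1 = 1.374 - 1 = 0.374
Fissile production rate = g * P * G = 0.96 * 1428 * 0.374 = 512.70912 kg/yr
T_d = ln(2) * M0 / (g * P * G)
T_d = ln(2) * 1121 / 512.70912 = 1.5155 yr

1.5155


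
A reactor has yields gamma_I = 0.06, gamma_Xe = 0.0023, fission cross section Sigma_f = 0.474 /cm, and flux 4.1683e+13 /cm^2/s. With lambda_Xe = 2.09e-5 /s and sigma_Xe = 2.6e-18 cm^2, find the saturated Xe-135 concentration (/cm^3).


Xe_eq = (gamma_I + gamma_Xe) * Sigma_f * phi / (lambda_Xe + sigma_Xe * phi)
Numerator = (0.06 + 0.0023) * 0.474 * 4.1683e+13 = 1.230907e+12
Denominator = 2.09e-5 + 2.6e-18 * 4.1683e+13 = 1.292758e-04
Xe_eq = 1.230907e+12 / 1.292758e-04 = 9.5216e+15 /cm^3

9.5216e+15


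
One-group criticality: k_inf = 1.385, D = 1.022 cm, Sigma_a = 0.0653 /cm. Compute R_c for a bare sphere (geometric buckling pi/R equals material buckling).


L^2 = D / Sigma_a = 1.022 / 0.0653 = 15.65084 cm^2
B_m^2 = (k_inf - 1) / L^2 = (1.385 - 1) / 15.65084 = 0.02459932 /cm^2
For a bare sphere: B_g = pi/R, so R_c = pi / sqrt(B_m^2)
R_c = pi / sqrt(0.02459932) = 20.030 cm

20.030


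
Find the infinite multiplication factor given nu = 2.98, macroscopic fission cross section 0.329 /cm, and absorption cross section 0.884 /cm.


k_inf = nu * Sigma_f / Sigma_a
k_inf = 2.98 * 0.329 / 0.884
k_inf = 1.1091

1.1091


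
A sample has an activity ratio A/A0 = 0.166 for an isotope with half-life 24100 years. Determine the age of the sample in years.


lambda = ln(2) / t_half = ln(2) / 24100 = 2.876129e-05 /yr
t = -ln(A/A0) / lambda
t = -ln(0.166) / 2.876129e-05
t = 62437 yr

62437


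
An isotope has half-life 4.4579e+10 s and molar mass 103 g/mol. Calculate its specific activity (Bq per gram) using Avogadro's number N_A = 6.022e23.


lambda = ln(2) / t_half = ln(2) / 4.4579e+10 = 1.554874e-11 /s
SA = lambda * N_A / M
SA = 1.554874e-11 * 6.022e23 / 103
SA = 9.0907e+10 Bq/g

9.0907e+10


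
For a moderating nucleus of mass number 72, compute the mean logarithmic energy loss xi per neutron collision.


xi = 1 + (A-1)^2/(2A) * ln((A-1)/(A+1))
xi = 1 + (72-1)^2/(2*72) * ln((72-1)/(72 +1))
xi = 0.027522

0.027522


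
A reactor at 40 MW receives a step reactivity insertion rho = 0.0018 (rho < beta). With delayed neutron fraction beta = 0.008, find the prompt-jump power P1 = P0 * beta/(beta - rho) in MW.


P1/P0 = beta / (beta - rho)
P1/P0 = 0.008 / (0.008 - 0.0018) = 1.290323
P1 = 40 * 1.290323 = 51.613 MW

51.613


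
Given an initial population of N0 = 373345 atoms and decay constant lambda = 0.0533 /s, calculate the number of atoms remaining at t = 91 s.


N = N0 * exp(-lambda * t)
N = 373345 * exp(-0.0533 * 91)
N = 2921.8

2921.8


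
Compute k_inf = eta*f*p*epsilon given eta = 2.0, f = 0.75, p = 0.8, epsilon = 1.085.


k_inf = eta * f * p * epsilon
k_inf = 2.0 * 0.75 * 0.8 * 1.085
k_inf = 1.3020

1.3020


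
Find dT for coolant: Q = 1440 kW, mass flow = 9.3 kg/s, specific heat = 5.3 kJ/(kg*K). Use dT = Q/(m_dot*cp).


dT = Q / (m_dot * cp)
dT = 1440 / (9.3 * 5.3)
dT = 29.215 C

29.215


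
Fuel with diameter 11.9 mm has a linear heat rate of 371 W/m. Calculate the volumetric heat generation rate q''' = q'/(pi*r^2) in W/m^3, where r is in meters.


r = D / 2 / 1000 = 11.9 / 2 / 1000 = 0.00595 m
q''' = q' / (pi * r^2)
q''' = 371 / (pi * 0.00595^2)
q''' = 3.3357e+06 W/m^3

3.3357e+06


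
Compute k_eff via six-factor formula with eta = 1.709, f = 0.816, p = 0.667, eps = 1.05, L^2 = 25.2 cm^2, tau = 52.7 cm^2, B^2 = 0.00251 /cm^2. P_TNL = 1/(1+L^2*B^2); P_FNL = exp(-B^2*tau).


k_inf = eta*f*p*eps = 1.709*0.816*0.667*1.05 = 0.9766689
P_TNL = 1/(1 + L^2*B^2) = 1/(1 + 25.2*0.00251) = 0.9405108
P_FNL = exp(-B^2*tau) = exp(-0.00251*52.7) = 0.8760983
k_eff = k_inf * P_TNL * P_FNL = 0.9766689 * 0.9405108 * 0.8760983
k_eff = 0.80476

0.80476


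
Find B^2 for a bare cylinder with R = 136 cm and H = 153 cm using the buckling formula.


B^2 = (2.405/R)^2 + (pi/H)^2
B^2 = (2.405/136)^2 + (pi/153)^2
B^2 = 7.3433e-04 /cm^2

7.3433e-04


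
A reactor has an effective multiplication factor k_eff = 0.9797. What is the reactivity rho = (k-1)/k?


rho = (k_eff - 1) / k_eff
rho = (0.9797 - 1) / 0.9797
rho = -0.020721

-0.020721


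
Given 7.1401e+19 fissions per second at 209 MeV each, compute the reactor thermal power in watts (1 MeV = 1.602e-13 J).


P = fission_rate * E_MeV * 1.602e-13
P = 7.1401e+19 * 209 * 1.602e-13
P = 2.3906e+09 W

2.3906e+09


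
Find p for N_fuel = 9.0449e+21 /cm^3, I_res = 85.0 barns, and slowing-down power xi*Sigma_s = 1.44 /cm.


p = exp(-N * I * 1e-24 / (xi*Sigma_s))
p = exp(-9.0449e+21 * 85.0 * 1e-24 / 1.44)
p = 0.58631

0.58631


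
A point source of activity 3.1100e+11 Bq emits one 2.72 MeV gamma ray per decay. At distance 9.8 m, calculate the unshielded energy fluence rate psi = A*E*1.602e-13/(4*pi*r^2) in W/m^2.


psi = A * E * 1.602e-13 / (4*pi*r^2)
psi = 3.1100e+11 * 2.72 * 1.602e-13 / (4*pi*9.8^2)
psi = 1.1229e-04 W/m^2

1.1229e-04


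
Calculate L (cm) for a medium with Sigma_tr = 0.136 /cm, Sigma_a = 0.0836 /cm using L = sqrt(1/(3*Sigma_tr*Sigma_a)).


D = 1 / (3 * Sigma_tr) = 1 / (3 * 0.136) = 2.450980 cm
L = sqrt(D / Sigma_a)
L = sqrt(2.450980 / 0.0836)
L = 5.4146 cm

5.4146


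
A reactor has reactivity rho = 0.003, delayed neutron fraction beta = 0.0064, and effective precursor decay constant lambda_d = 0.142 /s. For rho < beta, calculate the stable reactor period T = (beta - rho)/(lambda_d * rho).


T = (beta - rho) / (lambda_d * rho)
T = (0.0064 - 0.003) / (0.142 * 0.003)
T = 7.9812 s

7.9812


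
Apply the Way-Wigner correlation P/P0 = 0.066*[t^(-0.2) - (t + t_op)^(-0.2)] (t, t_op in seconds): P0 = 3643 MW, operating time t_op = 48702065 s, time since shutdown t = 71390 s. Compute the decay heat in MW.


P/P0 = 0.066 * [t^(-0.2) - (t + t_op)^(-0.2)]
P/P0 = 0.066 * [71390^(-0.2) - (71390 + 48702065)^(-0.2)]
P/P0 = 0.066 * [0.1069726 - 0.02899768] = 0.005146345
P = 3643 * 0.005146345 = 18.748 MW

18.748


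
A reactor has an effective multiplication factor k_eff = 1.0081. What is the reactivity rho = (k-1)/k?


rho = (k_eff - 1) / k_eff
rho = (1.0081 - 1) / 1.0081
rho = 0.0080349

0.0080349


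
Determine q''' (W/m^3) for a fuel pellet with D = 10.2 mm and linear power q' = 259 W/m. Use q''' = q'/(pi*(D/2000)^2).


r = D / 2 / 1000 = 10.2 / 2 / 1000 = 0.0051 m
q''' = q' / (pi * r^2)
q''' = 259 / (pi * 0.0051^2)
q''' = 3.1696e+06 W/m^3

3.1696e+06


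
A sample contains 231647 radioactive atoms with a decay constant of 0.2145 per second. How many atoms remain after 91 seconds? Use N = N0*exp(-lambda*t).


N = N0 * exp(-lambda * t)
N = 231647 * exp(-0.2145 * 91)
N = 7.7200e-04

7.7200e-04


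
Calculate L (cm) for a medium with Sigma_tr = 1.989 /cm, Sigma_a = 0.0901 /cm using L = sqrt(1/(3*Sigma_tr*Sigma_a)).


D = 1 / (3 * Sigma_tr) = 1 / (3 * 1.989) = 0.1675884 cm
L = sqrt(D / Sigma_a)
L = sqrt(0.1675884 / 0.0901)
L = 1.3638 cm

1.3638


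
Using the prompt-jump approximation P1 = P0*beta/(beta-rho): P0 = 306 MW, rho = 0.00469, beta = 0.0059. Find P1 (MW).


P1/P0 = beta / (beta - rho)
P1/P0 = 0.0059 / (0.0059 - 0.00469) = 4.876033
P1 = 306 * 4.876033 = 1492.1 MW

1492.1


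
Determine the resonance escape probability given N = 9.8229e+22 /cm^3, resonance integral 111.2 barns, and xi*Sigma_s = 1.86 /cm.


p = exp(-N * I * 1e-24 / (xi*Sigma_s))
p = exp(-9.8229e+22 * 111.2 * 1e-24 / 1.86)
p = 0.0028155

0.0028155


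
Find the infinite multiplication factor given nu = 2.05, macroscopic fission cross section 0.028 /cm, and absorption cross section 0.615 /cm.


k_inf = nu * Sigma_f / Sigma_a
k_inf = 2.05 * 0.028 / 0.615
k_inf = 0.093333

0.093333


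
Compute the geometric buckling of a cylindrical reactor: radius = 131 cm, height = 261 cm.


B^2 = (2.405/R)^2 + (pi/H)^2
B^2 = (2.405/131)^2 + (pi/261)^2
B^2 = 4.8193e-04 /cm^2

4.8193e-04


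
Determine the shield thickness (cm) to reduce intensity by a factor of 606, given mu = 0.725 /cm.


x = ln(factor) / mu
x = ln(606) / 0.725
x = 8.8371 cm

8.8371


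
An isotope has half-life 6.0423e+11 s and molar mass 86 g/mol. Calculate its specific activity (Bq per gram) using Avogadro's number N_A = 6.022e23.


lambda = ln(2) / t_half = ln(2) / 6.0423e+11 = 1.147158e-12 /s
SA = lambda * N_A / M
SA = 1.147158e-12 * 6.022e23 / 86
SA = 8.0328e+09 Bq/g

8.0328e+09


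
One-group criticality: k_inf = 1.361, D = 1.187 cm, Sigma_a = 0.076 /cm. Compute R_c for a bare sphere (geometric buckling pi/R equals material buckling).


L^2 = D / Sigma_a = 1.187 / 0.076 = 15.61842 cm^2
B_m^2 = (k_inf - 1) / L^2 = (1.361 - 1) / 15.61842 = 0.02311373 /cm^2
For a bare sphere: B_g = pi/R, so R_c = pi / sqrt(B_m^2)
R_c = pi / sqrt(0.02311373) = 20.664 cm

20.664


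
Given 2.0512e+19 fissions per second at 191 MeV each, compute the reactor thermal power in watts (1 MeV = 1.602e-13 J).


P = fission_rate * E_MeV * 1.602e-13
P = 2.0512e+19 * 191 * 1.602e-13
P = 6.2763e+08 W

6.2763e+08


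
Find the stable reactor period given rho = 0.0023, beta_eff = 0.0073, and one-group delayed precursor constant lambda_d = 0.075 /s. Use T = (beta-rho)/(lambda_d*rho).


T = (beta - rho) / (lambda_d * rho)
T = (0.0073 - 0.0023) / (0.075 * 0.0023)
T = 28.986 s

28.986


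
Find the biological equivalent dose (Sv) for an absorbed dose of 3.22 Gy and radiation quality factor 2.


H = D * Q
H = 3.22 * 2
H = 6.4400 Sv

6.4400


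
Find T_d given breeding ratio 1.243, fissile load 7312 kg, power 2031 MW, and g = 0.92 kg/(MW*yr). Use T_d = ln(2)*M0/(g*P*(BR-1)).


Breeding gain G = BR - 1 = 1.243 - 1 = 0.243
Fissile production rate = g * P * G = 0.92 * 2031 * 0.243 = 454.05036 kg/yr
T_d = ln(2) * M0 / (g * P * G)
T_d = ln(2) * 7312 / 454.05036 = 11.162 yr

11.162


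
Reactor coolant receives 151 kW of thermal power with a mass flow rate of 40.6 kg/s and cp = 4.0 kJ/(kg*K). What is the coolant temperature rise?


dT = Q / (m_dot * cp)
dT = 151 / (40.6 * 4.0)
dT = 0.92980 C

0.92980


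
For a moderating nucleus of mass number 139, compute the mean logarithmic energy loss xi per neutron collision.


xi = 1 + (A-1)^2/(2A) * ln((A-1)/(A+1))
xi = 1 + (139-1)^2/(2*139) * ln((139-1)/(139 +1))
xi = 0.014320

0.014320


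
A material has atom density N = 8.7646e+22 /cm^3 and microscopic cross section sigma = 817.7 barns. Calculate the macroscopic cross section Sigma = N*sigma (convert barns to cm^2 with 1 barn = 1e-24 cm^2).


Sigma = N * sigma_barns * 1e-24
Sigma = 8.7646e+22 * 817.7 * 1e-24
Sigma = 71.668 /cm

71.668


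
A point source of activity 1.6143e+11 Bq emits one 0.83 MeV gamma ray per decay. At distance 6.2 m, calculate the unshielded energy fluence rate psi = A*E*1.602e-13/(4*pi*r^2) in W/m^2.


psi = A * E * 1.602e-13 / (4*pi*r^2)
psi = 1.6143e+11 * 0.83 * 1.602e-13 / (4*pi*6.2^2)
psi = 4.4436e-05 W/m^2

4.4436e-05


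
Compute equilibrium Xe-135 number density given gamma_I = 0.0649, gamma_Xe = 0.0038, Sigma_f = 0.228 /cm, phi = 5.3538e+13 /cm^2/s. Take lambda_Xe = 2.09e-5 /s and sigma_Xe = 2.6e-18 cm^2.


Xe_eq = (gamma_I + gamma_Xe) * Sigma_f * phi / (lambda_Xe + sigma_Xe * phi)
Numerator = (0.0649 + 0.0038) * 0.228 * 5.3538e+13 = 8.385978e+11
Denominator = 2.09e-5 + 2.6e-18 * 5.3538e+13 = 1.600988e-04
Xe_eq = 8.385978e+11 / 1.600988e-04 = 5.2380e+15 /cm^3

5.2380e+15


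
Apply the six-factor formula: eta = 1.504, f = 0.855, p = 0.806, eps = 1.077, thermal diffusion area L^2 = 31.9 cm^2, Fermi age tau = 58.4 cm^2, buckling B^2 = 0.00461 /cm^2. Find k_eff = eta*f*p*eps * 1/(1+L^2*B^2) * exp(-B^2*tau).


k_inf = eta*f*p*eps = 1.504*0.855*0.806*1.077 = 1.116258
P_TNL = 1/(1 + L^2*B^2) = 1/(1 + 31.9*0.00461) = 0.8717947
P_FNL = exp(-B^2*tau) = exp(-0.00461*58.4) = 0.7639721
k_eff = k_inf * P_TNL * P_FNL = 1.116258 * 0.8717947 * 0.7639721
k_eff = 0.74346

0.74346


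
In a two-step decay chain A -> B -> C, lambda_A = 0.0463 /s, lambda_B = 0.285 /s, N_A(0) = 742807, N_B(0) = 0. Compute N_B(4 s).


N_B(t) = lambda_A * N_A0 / (lambda_B - lambda_A) * [exp(-lambda_A*t) - exp(-lambda_B*t)]
exp(-0.0463*4) = 0.8309381; exp(-0.285*4) = 0.3198190
N_B = 0.0463 * 742807 / (0.285 - 0.0463) * (0.8309381 - 0.3198190)
N_B = 73642

73642


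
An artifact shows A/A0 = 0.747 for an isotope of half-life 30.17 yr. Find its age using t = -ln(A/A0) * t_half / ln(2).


lambda = ln(2) / t_half = ln(2) / 30.17 = 0.02297472 /yr
t = -ln(A/A0) / lambda
t = -ln(0.747) / 0.02297472
t = 12.696 yr

12.696


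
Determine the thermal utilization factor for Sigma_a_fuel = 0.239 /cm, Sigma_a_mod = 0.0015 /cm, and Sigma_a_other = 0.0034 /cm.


f = Sigma_a_fuel / (Sigma_a_fuel + Sigma_a_mod + Sigma_a_other)
f = 0.239 / (0.239 + 0.0015 + 0.0034)
f = 0.97991

0.97991


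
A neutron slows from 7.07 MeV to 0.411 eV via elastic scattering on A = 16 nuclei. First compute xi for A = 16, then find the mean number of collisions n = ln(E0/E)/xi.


xi = 1 + (A-1)^2/(2A)*ln((A-1)/(A+1)) = 0.1199467 (for A = 16)
n = ln(E0/E) / xi
n = ln(7.07e6 / 0.411) / 0.1199467
n = ln(1.720195e+07) / 0.1199467 = 138.90

138.90


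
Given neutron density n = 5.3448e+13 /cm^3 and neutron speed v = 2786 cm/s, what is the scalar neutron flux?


phi = n * v
phi = 5.3448e+13 * 2786
phi = 1.4891e+17 /cm^2/s

1.4891e+17


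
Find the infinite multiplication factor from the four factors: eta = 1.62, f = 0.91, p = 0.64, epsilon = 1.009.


k_inf = eta * f * p * epsilon
k_inf = 1.62 * 0.91 * 0.64 * 1.009
k_inf = 0.95198

0.95198


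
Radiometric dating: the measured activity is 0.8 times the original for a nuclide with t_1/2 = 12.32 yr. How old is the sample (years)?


lambda = ln(2) / t_half = ln(2) / 12.32 = 0.05626195 /yr
t = -ln(A/A0) / lambda
t = -ln(0.8) / 0.05626195
t = 3.9662 yr

3.9662


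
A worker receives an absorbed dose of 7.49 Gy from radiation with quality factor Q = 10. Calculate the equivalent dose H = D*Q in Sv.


H = D * Q
H = 7.49 * 10
H = 74.900 Sv

74.900


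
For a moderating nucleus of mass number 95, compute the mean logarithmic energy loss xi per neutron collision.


xi = 1 + (A-1)^2/(2A) * ln((A-1)/(A+1))
xi = 1 + (95-1)^2/(2*95) * ln((95-1)/(95 +1))
xi = 0.020906

0.020906


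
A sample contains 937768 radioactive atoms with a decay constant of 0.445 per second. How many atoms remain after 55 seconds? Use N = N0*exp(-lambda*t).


N = N0 * exp(-lambda * t)
N = 937768 * exp(-0.445 * 55)
N = 2.2016e-05

2.2016e-05


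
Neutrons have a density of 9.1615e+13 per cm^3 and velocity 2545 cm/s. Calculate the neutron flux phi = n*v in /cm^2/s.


phi = n * v
phi = 9.1615e+13 * 2545
phi = 2.3316e+17 /cm^2/s

2.3316e+17


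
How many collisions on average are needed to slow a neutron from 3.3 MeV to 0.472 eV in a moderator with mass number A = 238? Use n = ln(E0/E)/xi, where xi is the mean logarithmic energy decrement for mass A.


xi = 1 + (A-1)^2/(2A)*ln((A-1)/(A+1)) = 0.008379872 (for A = 238)
n = ln(E0/E) / xi
n = ln(3.3e6 / 0.472) / 0.008379872
n = ln(6.991525e+06) / 0.008379872 = 1880.7

1880.7


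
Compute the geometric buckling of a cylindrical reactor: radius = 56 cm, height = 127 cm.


B^2 = (2.405/R)^2 + (pi/H)^2
B^2 = (2.405/56)^2 + (pi/127)^2
B^2 = 0.0024563 /cm^2

0.0024563


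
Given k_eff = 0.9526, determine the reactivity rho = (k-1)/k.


rho = (k_eff - 1) / k_eff
rho = (0.9526 - 1) / 0.9526
rho = -0.049759

-0.049759


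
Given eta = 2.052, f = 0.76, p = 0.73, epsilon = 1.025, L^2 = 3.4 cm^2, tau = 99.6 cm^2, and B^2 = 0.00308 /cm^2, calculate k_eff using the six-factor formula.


k_inf = eta*f*p*eps = 2.052*0.76*0.73*1.025 = 1.166911
P_TNL = 1/(1 + L^2*B^2) = 1/(1 + 3.4*0.00308) = 0.9896365
P_FNL = exp(-B^2*tau) = exp(-0.00308*99.6) = 0.7358213
k_eff = k_inf * P_TNL * P_FNL = 1.166911 * 0.9896365 * 0.7358213
k_eff = 0.84974

0.84974


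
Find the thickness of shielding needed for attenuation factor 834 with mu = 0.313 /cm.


x = ln(factor) / mu
x = ln(834) / 0.313
x = 21.490 cm

21.490


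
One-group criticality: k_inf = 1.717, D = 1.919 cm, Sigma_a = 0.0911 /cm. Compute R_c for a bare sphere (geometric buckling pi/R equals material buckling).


L^2 = D / Sigma_a = 1.919 / 0.0911 = 21.06476 cm^2
B_m^2 = (k_inf - 1) / L^2 = (1.717 - 1) / 21.06476 = 0.03403789 /cm^2
For a bare sphere: B_g = pi/R, so R_c = pi / sqrt(B_m^2)
R_c = pi / sqrt(0.03403789) = 17.028 cm

17.028


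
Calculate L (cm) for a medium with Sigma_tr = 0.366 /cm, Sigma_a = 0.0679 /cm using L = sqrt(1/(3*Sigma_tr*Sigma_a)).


D = 1 / (3 * Sigma_tr) = 1 / (3 * 0.366) = 0.9107468 cm
L = sqrt(D / Sigma_a)
L = sqrt(0.9107468 / 0.0679)
L = 3.6624 cm

3.6624


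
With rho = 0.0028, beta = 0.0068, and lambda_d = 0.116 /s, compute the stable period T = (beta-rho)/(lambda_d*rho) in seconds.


T = (beta - rho) / (lambda_d * rho)
T = (0.0068 - 0.0028) / (0.116 * 0.0028)
T = 12.315 s

12.315


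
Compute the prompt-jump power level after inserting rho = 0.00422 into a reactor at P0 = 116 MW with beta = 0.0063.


P1/P0 = beta / (beta - rho)
P1/P0 = 0.0063 / (0.0063 - 0.00422) = 3.028846
P1 = 116 * 3.028846 = 351.35 MW

351.35


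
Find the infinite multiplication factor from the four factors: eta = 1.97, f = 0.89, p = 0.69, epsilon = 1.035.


k_inf = eta * f * p * epsilon
k_inf = 1.97 * 0.89 * 0.69 * 1.035
k_inf = 1.2521

1.2521


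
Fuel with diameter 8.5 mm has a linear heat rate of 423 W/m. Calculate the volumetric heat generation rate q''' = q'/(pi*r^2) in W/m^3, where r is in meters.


r = D / 2 / 1000 = 8.5 / 2 / 1000 = 0.00425 m
q''' = q' / (pi * r^2)
q''' = 423 / (pi * 0.00425^2)
q''' = 7.4544e+06 W/m^3

7.4544e+06


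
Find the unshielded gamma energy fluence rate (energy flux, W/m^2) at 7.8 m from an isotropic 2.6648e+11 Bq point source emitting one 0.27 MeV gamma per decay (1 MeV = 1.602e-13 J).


psi = A * E * 1.602e-13 / (4*pi*r^2)
psi = 2.6648e+11 * 0.27 * 1.602e-13 / (4*pi*7.8^2)
psi = 1.5076e-05 W/m^2

1.5076e-05


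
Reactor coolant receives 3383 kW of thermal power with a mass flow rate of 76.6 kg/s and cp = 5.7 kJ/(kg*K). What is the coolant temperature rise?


dT = Q / (m_dot * cp)
dT = 3383 / (76.6 * 5.7)
dT = 7.7482 C

7.7482


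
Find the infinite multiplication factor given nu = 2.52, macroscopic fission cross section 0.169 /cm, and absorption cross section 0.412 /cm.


k_inf = nu * Sigma_f / Sigma_a
k_inf = 2.52 * 0.169 / 0.412
k_inf = 1.0337

1.0337


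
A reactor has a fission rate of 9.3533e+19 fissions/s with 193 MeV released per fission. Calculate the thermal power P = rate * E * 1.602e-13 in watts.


P = fission_rate * E_MeV * 1.602e-13
P = 9.3533e+19 * 193 * 1.602e-13
P = 2.8919e+09 W

2.8919e+09


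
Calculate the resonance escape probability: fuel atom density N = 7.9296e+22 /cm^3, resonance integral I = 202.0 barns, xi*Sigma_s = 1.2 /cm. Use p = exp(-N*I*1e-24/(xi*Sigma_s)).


p = exp(-N * I * 1e-24 / (xi*Sigma_s))
p = exp(-7.9296e+22 * 202.0 * 1e-24 / 1.2)
p = 1.5958e-06

1.5958e-06


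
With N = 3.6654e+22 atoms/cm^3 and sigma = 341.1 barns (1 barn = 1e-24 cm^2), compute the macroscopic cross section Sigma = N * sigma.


Sigma = N * sigma_barns * 1e-24
Sigma = 3.6654e+22 * 341.1 * 1e-24
Sigma = 12.503 /cm

12.503


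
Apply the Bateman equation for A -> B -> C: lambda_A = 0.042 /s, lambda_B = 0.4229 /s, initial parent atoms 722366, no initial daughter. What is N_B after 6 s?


N_B(t) = lambda_A * N_A0 / (lambda_B - lambda_A) * [exp(-lambda_A*t) - exp(-lambda_B*t)]
exp(-0.042*6) = 0.7772447; exp(-0.4229*6) = 0.07907172
N_B = 0.042 * 722366 / (0.4229 - 0.042) * (0.7772447 - 0.07907172)
N_B = 55611

55611


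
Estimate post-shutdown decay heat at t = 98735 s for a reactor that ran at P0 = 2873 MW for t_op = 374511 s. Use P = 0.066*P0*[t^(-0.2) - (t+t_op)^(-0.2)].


P/P0 = 0.066 * [t^(-0.2) - (t + t_op)^(-0.2)]
P/P0 = 0.066 * [98735^(-0.2) - (98735 + 374511)^(-0.2)]
P/P0 = 0.066 * [0.1002549 - 0.07327952] = 0.001780375
P = 2873 * 0.001780375 = 5.1150 MW

5.1150


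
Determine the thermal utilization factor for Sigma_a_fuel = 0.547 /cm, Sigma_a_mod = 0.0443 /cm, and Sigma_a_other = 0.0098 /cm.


f = Sigma_a_fuel / (Sigma_a_fuel + Sigma_a_mod + Sigma_a_other)
f = 0.547 / (0.547 + 0.0443 + 0.0098)
f = 0.91000

0.91000


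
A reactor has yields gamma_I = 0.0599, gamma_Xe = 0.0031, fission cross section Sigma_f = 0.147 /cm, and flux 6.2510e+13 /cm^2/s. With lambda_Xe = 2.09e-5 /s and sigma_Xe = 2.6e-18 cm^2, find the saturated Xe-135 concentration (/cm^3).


Xe_eq = (gamma_I + gamma_Xe) * Sigma_f * phi / (lambda_Xe + sigma_Xe * phi)
Numerator = (0.0599 + 0.0031) * 0.147 * 6.2510e+13 = 5.789051e+11
Denominator = 2.09e-5 + 2.6e-18 * 6.2510e+13 = 1.834260e-04
Xe_eq = 5.789051e+11 / 1.834260e-04 = 3.1561e+15 /cm^3

3.1561e+15


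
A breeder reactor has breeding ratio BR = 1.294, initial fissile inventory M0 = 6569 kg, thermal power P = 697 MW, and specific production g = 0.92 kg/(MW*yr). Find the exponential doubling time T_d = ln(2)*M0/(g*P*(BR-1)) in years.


Breeding gain G = BR - 1 = 1.294 - 1 = 0.294
Fissile production rate = g * P * G = 0.92 * 697 * 0.294 = 188.52456 kg/yr
T_d = ln(2) * M0 / (g * P * G)
T_d = ln(2) * 6569 / 188.52456 = 24.152 yr

24.152


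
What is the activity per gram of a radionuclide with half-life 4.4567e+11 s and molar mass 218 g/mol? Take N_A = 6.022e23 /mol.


lambda = ln(2) / t_half = ln(2) / 4.4567e+11 = 1.555292e-12 /s
SA = lambda * N_A / M
SA = 1.555292e-12 * 6.022e23 / 218
SA = 4.2963e+09 Bq/g

4.2963e+09


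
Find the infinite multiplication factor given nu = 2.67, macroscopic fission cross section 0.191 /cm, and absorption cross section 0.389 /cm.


k_inf = nu * Sigma_f / Sigma_a
k_inf = 2.67 * 0.191 / 0.389
k_inf = 1.3110

1.3110


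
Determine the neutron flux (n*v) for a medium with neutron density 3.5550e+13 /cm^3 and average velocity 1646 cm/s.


phi = n * v
phi = 3.5550e+13 * 1646
phi = 5.8515e+16 /cm^2/s

5.8515e+16


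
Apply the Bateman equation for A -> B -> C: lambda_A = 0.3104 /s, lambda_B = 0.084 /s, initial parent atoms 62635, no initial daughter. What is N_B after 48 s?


N_B(t) = lambda_A * N_A0 / (lambda_B - lambda_A) * [exp(-lambda_A*t) - exp(-lambda_B*t)]
exp(-0.3104*48) = 3.383449e-07; exp(-0.084*48) = 0.01773882
N_B = 0.3104 * 62635 / (0.084 - 0.3104) * (3.383449e-07 - 0.01773882)
N_B = 1523.3

1523.3


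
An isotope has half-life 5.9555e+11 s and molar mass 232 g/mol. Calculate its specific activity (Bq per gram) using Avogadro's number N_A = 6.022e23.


lambda = ln(2) / t_half = ln(2) / 5.9555e+11 = 1.163877e-12 /s
SA = lambda * N_A / M
SA = 1.163877e-12 * 6.022e23 / 232
SA = 3.0211e+09 Bq/g

3.0211e+09


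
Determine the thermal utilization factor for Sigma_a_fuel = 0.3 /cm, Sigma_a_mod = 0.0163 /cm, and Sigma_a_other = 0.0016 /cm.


f = Sigma_a_fuel / (Sigma_a_fuel + Sigma_a_mod + Sigma_a_other)
f = 0.3 / (0.3 + 0.0163 + 0.0016)
f = 0.94369

0.94369


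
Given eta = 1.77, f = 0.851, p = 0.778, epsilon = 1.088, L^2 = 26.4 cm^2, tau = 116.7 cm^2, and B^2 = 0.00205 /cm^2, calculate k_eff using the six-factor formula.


k_inf = eta*f*p*eps = 1.77*0.851*0.778*1.088 = 1.275003
P_TNL = 1/(1 + L^2*B^2) = 1/(1 + 26.4*0.00205) = 0.9486586
P_FNL = exp(-B^2*tau) = exp(-0.00205*116.7) = 0.7872299
k_eff = k_inf * P_TNL * P_FNL = 1.275003 * 0.9486586 * 0.7872299
k_eff = 0.95219

0.95219


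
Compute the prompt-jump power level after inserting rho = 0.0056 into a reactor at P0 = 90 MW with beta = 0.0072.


P1/P0 = beta / (beta - rho)
P1/P0 = 0.0072 / (0.0072 - 0.0056) = 4.500000
P1 = 90 * 4.500000 = 405.00 MW

405.00


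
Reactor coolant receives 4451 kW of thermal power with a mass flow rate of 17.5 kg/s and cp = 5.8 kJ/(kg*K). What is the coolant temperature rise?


dT = Q / (m_dot * cp)
dT = 4451 / (17.5 * 5.8)
dT = 43.852 C

43.852


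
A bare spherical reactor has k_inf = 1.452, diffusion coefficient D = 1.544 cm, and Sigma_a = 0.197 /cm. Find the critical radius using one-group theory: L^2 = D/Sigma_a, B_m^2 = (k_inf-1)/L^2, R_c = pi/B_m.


L^2 = D / Sigma_a = 1.544 / 0.197 = 7.837563 cm^2
B_m^2 = (k_inf - 1) / L^2 = (1.452 - 1) / 7.837563 = 0.05767099 /cm^2
For a bare sphere: B_g = pi/R, so R_c = pi / sqrt(B_m^2)
R_c = pi / sqrt(0.05767099) = 13.082 cm

13.082


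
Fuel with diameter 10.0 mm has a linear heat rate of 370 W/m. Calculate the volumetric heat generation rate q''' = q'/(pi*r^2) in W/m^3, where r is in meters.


r = D / 2 / 1000 = 10.0 / 2 / 1000 = 0.005 m
q''' = q' / (pi * r^2)
q''' = 370 / (pi * 0.005^2)
q''' = 4.7110e+06 W/m^3

4.7110e+06


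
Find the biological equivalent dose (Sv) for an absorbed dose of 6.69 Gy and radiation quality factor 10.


H = D * Q
H = 6.69 * 10
H = 66.900 Sv

66.900


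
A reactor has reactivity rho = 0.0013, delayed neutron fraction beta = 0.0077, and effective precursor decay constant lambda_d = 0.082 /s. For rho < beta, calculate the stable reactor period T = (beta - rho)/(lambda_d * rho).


T = (beta - rho) / (lambda_d * rho)
T = (0.0077 - 0.0013) / (0.082 * 0.0013)
T = 60.038 s

60.038


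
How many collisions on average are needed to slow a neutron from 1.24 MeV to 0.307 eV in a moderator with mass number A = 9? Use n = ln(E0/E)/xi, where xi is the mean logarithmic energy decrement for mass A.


xi = 1 + (A-1)^2/(2A)*ln((A-1)/(A+1)) = 0.2066007 (for A = 9)
n = ln(E0/E) / xi
n = ln(1.24e6 / 0.307) / 0.2066007
n = ln(4.039088e+06) / 0.2066007 = 73.628

73.628


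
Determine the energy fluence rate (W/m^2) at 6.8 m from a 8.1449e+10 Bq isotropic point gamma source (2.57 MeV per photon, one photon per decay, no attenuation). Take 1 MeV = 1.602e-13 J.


psi = A * E * 1.602e-13 / (4*pi*r^2)
psi = 8.1449e+10 * 2.57 * 1.602e-13 / (4*pi*6.8^2)
psi = 5.7710e-05 W/m^2

5.7710e-05


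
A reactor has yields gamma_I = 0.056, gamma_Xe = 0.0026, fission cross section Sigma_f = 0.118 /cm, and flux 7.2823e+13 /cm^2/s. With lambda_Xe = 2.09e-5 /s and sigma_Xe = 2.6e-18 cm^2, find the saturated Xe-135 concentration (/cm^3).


Xe_eq = (gamma_I + gamma_Xe) * Sigma_f * phi / (lambda_Xe + sigma_Xe * phi)
Numerator = (0.056 + 0.0026) * 0.118 * 7.2823e+13 = 5.035565e+11
Denominator = 2.09e-5 + 2.6e-18 * 7.2823e+13 = 2.102398e-04
Xe_eq = 5.035565e+11 / 2.102398e-04 = 2.3952e+15 /cm^3

2.3952e+15


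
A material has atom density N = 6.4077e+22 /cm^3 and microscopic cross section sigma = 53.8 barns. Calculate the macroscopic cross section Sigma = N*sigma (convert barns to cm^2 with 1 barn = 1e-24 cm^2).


Sigma = N * sigma_barns * 1e-24
Sigma = 6.4077e+22 * 53.8 * 1e-24
Sigma = 3.4473 /cm

3.4473


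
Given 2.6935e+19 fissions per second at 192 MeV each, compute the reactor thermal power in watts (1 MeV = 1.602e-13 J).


P = fission_rate * E_MeV * 1.602e-13
P = 2.6935e+19 * 192 * 1.602e-13
P = 8.2848e+08 W

8.2848e+08


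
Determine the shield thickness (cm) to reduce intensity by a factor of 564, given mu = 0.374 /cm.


x = ln(factor) / mu
x = ln(564) / 0.374
x = 16.939 cm

16.939


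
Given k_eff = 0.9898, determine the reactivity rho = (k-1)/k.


rho = (k_eff - 1) / k_eff
rho = (0.9898 - 1) / 0.9898
rho = -0.010305

-0.010305


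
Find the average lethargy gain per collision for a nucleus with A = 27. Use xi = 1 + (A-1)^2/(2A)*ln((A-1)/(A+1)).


xi = 1 + (A-1)^2/(2A) * ln((A-1)/(A+1))
xi = 1 + (27-1)^2/(2*27) * ln((27-1)/(27 +1))
xi = 0.072278

0.072278


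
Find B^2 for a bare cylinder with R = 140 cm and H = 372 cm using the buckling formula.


B^2 = (2.405/R)^2 + (pi/H)^2
B^2 = (2.405/140)^2 + (pi/372)^2
B^2 = 3.6642e-04 /cm^2

3.6642e-04


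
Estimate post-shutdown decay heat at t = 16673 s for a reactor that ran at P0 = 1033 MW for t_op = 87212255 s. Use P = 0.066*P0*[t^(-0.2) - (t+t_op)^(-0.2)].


P/P0 = 0.066 * [t^(-0.2) - (t + t_op)^(-0.2)]
P/P0 = 0.066 * [16673^(-0.2) - (16673 + 87212255)^(-0.2)]
P/P0 = 0.066 * [0.1430860 - 0.02581475] = 0.007739902
P = 1033 * 0.007739902 = 7.9953 MW

7.9953


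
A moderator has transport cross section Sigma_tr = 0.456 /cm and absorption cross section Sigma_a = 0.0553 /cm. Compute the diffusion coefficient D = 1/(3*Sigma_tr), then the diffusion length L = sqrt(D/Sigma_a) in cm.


D = 1 / (3 * Sigma_tr) = 1 / (3 * 0.456) = 0.7309942 cm
L = sqrt(D / Sigma_a)
L = sqrt(0.7309942 / 0.0553)
L = 3.6358 cm

3.6358


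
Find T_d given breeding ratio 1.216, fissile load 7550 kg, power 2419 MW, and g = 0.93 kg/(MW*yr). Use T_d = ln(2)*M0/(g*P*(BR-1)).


Breeding gain G = BR - 1 = 1.216 - 1 = 0.216
Fissile production rate = g * P * G = 0.93 * 2419 * 0.216 = 485.92872 kg/yr
T_d = ln(2) * M0 / (g * P * G)
T_d = ln(2) * 7550 / 485.92872 = 10.770 yr

10.770


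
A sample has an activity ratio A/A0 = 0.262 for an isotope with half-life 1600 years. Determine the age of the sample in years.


lambda = ln(2) / t_half = ln(2) / 1600 = 4.332170e-04 /yr
t = -ln(A/A0) / lambda
t = -ln(0.262) / 4.332170e-04
t = 3091.8 yr

3091.8


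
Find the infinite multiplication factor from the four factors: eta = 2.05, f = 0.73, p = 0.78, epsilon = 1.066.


k_inf = eta * f * p * epsilon
k_inf = 2.05 * 0.73 * 0.78 * 1.066
k_inf = 1.2443

1.2443


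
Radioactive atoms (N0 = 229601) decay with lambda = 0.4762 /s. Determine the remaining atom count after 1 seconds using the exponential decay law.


N = N0 * exp(-lambda * t)
N = 229601 * exp(-0.4762 * 1)
N = 142614

142614
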